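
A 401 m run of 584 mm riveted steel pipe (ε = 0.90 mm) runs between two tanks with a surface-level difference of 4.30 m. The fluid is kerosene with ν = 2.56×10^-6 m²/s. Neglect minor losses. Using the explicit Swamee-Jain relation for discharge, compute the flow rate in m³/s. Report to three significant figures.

Swamee-Jain (Type II): Q = -0.965·√(gD⁵h_f/L)·ln[ε/(3.7D) + √(3.17ν²L/(gD³h_f))]
√(gD⁵h_f/L) = √(9.81·0.584⁵·4.30/401) = 0.08453
ε/(3.7D) = 4.17×10^-4; √(3.17ν²L/(gD³h_f)) = 3.15×10^-5
Q = -0.965·0.08453·ln(4.480×10^-4) = 0.6290 m³/s
Check: V = 2.35 m/s, Re = 5.36×10^5, f = 0.02240, h_f = 4.32 m ≈ 4.30 m ✓

Q ≈ 0.629 m³/s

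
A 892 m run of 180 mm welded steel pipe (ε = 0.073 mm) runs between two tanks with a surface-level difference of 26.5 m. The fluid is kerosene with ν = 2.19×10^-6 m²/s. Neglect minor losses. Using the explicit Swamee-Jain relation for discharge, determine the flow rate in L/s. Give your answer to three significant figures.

Swamee-Jain (Type II): Q = -0.965·√(gD⁵h_f/L)·ln[ε/(3.7D) + √(3.17ν²L/(gD³h_f))]
√(gD⁵h_f/L) = √(9.81·0.180⁵·26.5/892) = 0.007421
ε/(3.7D) = 1.10×10^-4; √(3.17ν²L/(gD³h_f)) = 9.46×10^-5
Q = -0.965·0.007421·ln(2.042×10^-4) = 0.06084 m³/s
Check: V = 2.39 m/s, Re = 1.97×10^5, f = 0.01845, h_f = 26.6 m ≈ 26.5 m ✓

Q ≈ 60.8 L/s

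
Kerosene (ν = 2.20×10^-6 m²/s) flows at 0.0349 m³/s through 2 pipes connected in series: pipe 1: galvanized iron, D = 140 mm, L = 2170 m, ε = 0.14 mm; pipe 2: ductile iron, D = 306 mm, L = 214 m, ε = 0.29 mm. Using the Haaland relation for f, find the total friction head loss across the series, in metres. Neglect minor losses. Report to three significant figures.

Pipe 1: V = 2.267 m/s, Re = 1.44×10^5, ε/D = 0.00100, f = 0.02134, h_1 = f(L/D)V²/2g = 86.64 m
Pipe 2: V = 0.4746 m/s, Re = 6.60×10^4, ε/D = 9.48×10^-4, f = 0.02276, h_2 = f(L/D)V²/2g = 0.1827 m
Series → Q common, losses add: H = Σh = 86.82 m

H ≈ 86.8 m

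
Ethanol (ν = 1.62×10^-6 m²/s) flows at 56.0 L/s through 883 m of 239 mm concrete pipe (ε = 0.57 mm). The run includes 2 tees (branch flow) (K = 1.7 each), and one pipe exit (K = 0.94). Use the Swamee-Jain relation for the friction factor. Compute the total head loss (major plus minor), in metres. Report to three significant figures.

H_L ≈ 7.85 m

V = 4Q/(πD²) = 1.248 m/s; V²/2g = 0.07942 m
Re = 1.84×10^5, ε/D = 0.00238 → f = 0.02559 (Swamee-Jain)
Major: h_f = f(L/D)·V²/2g = 0.02559·3695·0.07942 = 7.510 m
Minor: ΣK = 4.34; h_m = ΣK·V²/2g = 0.3447 m
Total H_L = 7.510 + 0.3447 = 7.854 m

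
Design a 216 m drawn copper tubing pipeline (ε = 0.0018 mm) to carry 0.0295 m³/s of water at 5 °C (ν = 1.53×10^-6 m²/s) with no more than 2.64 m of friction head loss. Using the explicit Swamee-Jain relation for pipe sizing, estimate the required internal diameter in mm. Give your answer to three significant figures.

D ≈ 160 mm

Swamee-Jain (Type III): D = 0.66·[ε^1.25·(LQ²/(gh_f))^4.75 + ν·Q^9.4·(L/(gh_f))^5.2]^0.04
LQ²/(gh_f) = 0.007258; L/(gh_f) = 8.340
Term 1 = ε^1.25·(…)^4.75 = 4.55×10^-18; Term 2 = ν·Q^9.4·(…)^5.2 = 3.90×10^-16
D = 0.66·(4.55×10^-18 + 3.90×10^-16)^0.04 = 0.1597 m = 160 mm
Check: V = 1.47 m/s, Re = 1.54×10^5, f = 0.01645, h_f = 2.46 m ≈ 2.64 m ✓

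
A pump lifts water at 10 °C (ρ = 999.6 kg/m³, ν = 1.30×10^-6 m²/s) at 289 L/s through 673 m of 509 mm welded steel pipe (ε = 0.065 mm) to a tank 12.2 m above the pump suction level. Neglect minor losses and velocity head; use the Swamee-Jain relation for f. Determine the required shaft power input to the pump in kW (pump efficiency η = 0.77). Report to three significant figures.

V = 4Q/(πD²) = 1.420 m/s; Re = 5.56×10^5; ε/D = 1.28×10^-4; f = 0.01462
h_f = f(L/D)V²/2g = 1.988 m
Total head H = z + h_f = 12.2 + 1.988 = 14.19 m
P_hyd = ρgQH = 999.6·9.81·0.289·14.19 = 40.21 kW
P_shaft = P_hyd/η = 40.21/0.77 = 52.22 kW

P_shaft ≈ 52.2 kW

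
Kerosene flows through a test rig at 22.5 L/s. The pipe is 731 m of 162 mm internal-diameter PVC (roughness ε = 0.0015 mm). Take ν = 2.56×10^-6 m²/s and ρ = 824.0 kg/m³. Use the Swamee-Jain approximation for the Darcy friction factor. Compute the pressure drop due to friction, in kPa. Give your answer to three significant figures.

Δp ≈ 42.9 kPa

V = 4Q/(πD²) = 4·0.0225/(π·0.162²) = 1.092 m/s
Re = VD/ν = 1.092·0.162/2.56×10^-6 = 6.91×10^4 → turbulent
ε/D = 0.0015/162 = 9.26×10^-6
Swamee-Jain: f = 0.01937
h_f = f(L/D)V²/(2g) = 0.01937·(731/0.162)·1.092²/(2·9.81) = 5.309 m
Δp = ρg·h_f = 824.0·9.81·5.309 = 42.92 kPa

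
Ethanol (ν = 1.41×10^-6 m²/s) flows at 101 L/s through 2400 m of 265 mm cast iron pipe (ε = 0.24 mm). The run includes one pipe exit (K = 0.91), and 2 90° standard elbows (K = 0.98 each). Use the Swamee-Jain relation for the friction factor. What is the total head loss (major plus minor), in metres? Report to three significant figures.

H_L ≈ 31.8 m

V = 4Q/(πD²) = 1.831 m/s; V²/2g = 0.1709 m
Re = 3.44×10^5, ε/D = 9.06×10^-4 → f = 0.02022 (Swamee-Jain)
Major: h_f = f(L/D)·V²/2g = 0.02022·9057·0.1709 = 31.29 m
Minor: ΣK = 2.87; h_m = ΣK·V²/2g = 0.4905 m
Total H_L = 31.29 + 0.4905 = 31.79 m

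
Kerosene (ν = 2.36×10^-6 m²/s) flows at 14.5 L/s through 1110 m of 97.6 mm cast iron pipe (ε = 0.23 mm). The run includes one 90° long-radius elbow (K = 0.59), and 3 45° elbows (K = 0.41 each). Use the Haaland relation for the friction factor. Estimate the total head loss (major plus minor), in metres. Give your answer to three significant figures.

V = 4Q/(πD²) = 1.938 m/s; V²/2g = 0.1915 m
Re = 8.02×10^4, ε/D = 0.00236 → f = 0.02620 (Haaland)
Major: h_f = f(L/D)·V²/2g = 0.02620·11373·0.1915 = 57.04 m
Minor: ΣK = 1.82; h_m = ΣK·V²/2g = 0.3484 m
Total H_L = 57.04 + 0.3484 = 57.39 m

H_L ≈ 57.4 m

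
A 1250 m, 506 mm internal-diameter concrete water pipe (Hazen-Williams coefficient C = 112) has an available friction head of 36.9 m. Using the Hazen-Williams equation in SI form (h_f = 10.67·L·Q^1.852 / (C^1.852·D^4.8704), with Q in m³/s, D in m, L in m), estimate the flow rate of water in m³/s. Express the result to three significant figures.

Q ≈ 0.776 m³/s

Rearranging: Q = [h_f·C^1.852·D^4.8704 / (10.67·L)]^(1/1.852)
Q = [36.9·112^1.852·0.506^4.8704 / (10.67·1250)]^0.540 = 0.7762 m³/s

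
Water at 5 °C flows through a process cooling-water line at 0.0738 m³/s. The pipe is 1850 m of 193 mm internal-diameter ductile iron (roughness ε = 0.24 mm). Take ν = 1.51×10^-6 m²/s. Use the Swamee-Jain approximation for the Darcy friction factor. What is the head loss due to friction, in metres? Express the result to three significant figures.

h_f ≈ 67.3 m

V = 4Q/(πD²) = 4·0.0738/(π·0.193²) = 2.523 m/s
Re = VD/ν = 2.523·0.193/1.51×10^-6 = 3.22×10^5 → turbulent
ε/D = 0.24/193 = 0.00124
Swamee-Jain: f = 0.02164
h_f = f(L/D)V²/(2g) = 0.02164·(1850/0.193)·2.523²/(2·9.81) = 67.29 m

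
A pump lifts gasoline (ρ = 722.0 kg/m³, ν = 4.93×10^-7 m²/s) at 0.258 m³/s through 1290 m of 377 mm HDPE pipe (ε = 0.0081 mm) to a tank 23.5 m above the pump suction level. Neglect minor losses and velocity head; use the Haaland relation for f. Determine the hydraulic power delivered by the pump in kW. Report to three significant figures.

V = 4Q/(πD²) = 2.311 m/s; Re = 1.77×10^6; ε/D = 2.15×10^-5; f = 0.01114
h_f = f(L/D)V²/2g = 10.38 m
Total head H = z + h_f = 23.5 + 10.38 = 33.88 m
P_hyd = ρgQH = 722.0·9.81·0.258·33.88 = 61.91 kW

P_hyd ≈ 61.9 kW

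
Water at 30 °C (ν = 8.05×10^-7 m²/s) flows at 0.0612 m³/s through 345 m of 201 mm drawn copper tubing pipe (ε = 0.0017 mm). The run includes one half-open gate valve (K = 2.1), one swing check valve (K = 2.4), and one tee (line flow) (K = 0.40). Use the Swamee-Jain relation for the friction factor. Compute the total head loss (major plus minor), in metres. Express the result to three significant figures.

H_L ≈ 5.26 m

V = 4Q/(πD²) = 1.929 m/s; V²/2g = 0.1896 m
Re = 4.82×10^5, ε/D = 8.46×10^-6 → f = 0.01331 (Swamee-Jain)
Major: h_f = f(L/D)·V²/2g = 0.01331·1716·0.1896 = 4.332 m
Minor: ΣK = 4.90; h_m = ΣK·V²/2g = 0.9290 m
Total H_L = 4.332 + 0.9290 = 5.261 m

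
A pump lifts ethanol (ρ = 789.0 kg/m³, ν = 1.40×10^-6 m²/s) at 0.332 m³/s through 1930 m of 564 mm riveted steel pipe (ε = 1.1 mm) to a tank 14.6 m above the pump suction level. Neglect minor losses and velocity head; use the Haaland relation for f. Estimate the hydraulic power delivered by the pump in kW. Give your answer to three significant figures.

V = 4Q/(πD²) = 1.329 m/s; Re = 5.35×10^5; ε/D = 0.00195; f = 0.02362
h_f = f(L/D)V²/2g = 7.274 m
Total head H = z + h_f = 14.6 + 7.274 = 21.87 m
P_hyd = ρgQH = 789.0·9.81·0.332·21.87 = 56.21 kW

P_hyd ≈ 56.2 kW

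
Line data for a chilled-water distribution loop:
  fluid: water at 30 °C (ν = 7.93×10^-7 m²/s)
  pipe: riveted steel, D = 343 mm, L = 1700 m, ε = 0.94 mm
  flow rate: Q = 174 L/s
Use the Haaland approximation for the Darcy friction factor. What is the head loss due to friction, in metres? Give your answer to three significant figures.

V = 4Q/(πD²) = 4·0.174/(π·0.343²) = 1.883 m/s
Re = VD/ν = 1.883·0.343/7.93×10^-7 = 8.15×10^5 → turbulent
ε/D = 0.94/343 = 0.00274
Haaland: f = 0.02572
h_f = f(L/D)V²/(2g) = 0.02572·(1700/0.343)·1.883²/(2·9.81) = 23.04 m

h_f ≈ 23.0 m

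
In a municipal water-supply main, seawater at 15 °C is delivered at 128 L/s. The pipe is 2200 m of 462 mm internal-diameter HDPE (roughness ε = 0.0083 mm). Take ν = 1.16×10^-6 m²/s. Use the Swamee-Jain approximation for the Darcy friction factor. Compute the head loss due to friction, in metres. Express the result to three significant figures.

V = 4Q/(πD²) = 4·0.128/(π·0.462²) = 0.7635 m/s
Re = VD/ν = 0.7635·0.462/1.16×10^-6 = 3.04×10^5 → turbulent
ε/D = 0.0083/462 = 1.80×10^-5
Swamee-Jain: f = 0.01455
h_f = f(L/D)V²/(2g) = 0.01455·(2200/0.462)·0.7635²/(2·9.81) = 2.059 m

h_f ≈ 2.06 m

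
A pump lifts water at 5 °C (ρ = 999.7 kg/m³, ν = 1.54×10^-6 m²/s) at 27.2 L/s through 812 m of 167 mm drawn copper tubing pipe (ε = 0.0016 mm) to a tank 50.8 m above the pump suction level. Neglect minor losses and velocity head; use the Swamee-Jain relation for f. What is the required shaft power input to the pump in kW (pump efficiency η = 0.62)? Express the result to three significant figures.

V = 4Q/(πD²) = 1.242 m/s; Re = 1.35×10^5; ε/D = 9.58×10^-6; f = 0.01687
h_f = f(L/D)V²/2g = 6.447 m
Total head H = z + h_f = 50.8 + 6.447 = 57.25 m
P_hyd = ρgQH = 999.7·9.81·0.0272·57.25 = 15.27 kW
P_shaft = P_hyd/η = 15.27/0.62 = 24.63 kW

P_shaft ≈ 24.6 kW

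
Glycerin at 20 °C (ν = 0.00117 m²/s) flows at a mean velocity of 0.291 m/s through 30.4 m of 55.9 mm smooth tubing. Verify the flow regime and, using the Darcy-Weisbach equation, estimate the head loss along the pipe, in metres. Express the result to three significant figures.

h_f ≈ 10.8 m

Re = VD/ν = 0.291·0.05590/0.00117 = 13.9 → laminar (Re < 2300)
f = 64/Re = 4.603
h_f = f(L/D)V²/(2g) = 4.603·(30.4/0.05590)·0.291²/(2·9.81) = 10.80 m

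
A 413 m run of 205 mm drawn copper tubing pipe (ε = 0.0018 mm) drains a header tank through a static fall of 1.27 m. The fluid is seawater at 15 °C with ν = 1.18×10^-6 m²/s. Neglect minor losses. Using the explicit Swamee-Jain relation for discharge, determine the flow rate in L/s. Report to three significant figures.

Q ≈ 28.5 L/s

Swamee-Jain (Type II): Q = -0.965·√(gD⁵h_f/L)·ln[ε/(3.7D) + √(3.17ν²L/(gD³h_f))]
√(gD⁵h_f/L) = √(9.81·0.205⁵·1.27/413) = 0.003305
ε/(3.7D) = 2.37×10^-6; √(3.17ν²L/(gD³h_f)) = 1.30×10^-4
Q = -0.965·0.003305·ln(1.327×10^-4) = 0.02847 m³/s
Check: V = 0.863 m/s, Re = 1.50×10^5, f = 0.01651, h_f = 1.26 m ≈ 1.27 m ✓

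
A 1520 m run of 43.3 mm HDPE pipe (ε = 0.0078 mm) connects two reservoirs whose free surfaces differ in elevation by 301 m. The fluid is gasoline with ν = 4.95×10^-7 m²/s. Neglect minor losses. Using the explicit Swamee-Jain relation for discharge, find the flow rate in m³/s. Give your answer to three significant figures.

Swamee-Jain (Type II): Q = -0.965·√(gD⁵h_f/L)·ln[ε/(3.7D) + √(3.17ν²L/(gD³h_f))]
√(gD⁵h_f/L) = √(9.81·0.0433⁵·301/1520) = 5.438×10^-4
ε/(3.7D) = 4.87×10^-5; √(3.17ν²L/(gD³h_f)) = 7.02×10^-5
Q = -0.965·5.438×10^-4·ln(1.189×10^-4) = 0.004742 m³/s
Check: V = 3.22 m/s, Re = 2.82×10^5, f = 0.01627, h_f = 302 m ≈ 301 m ✓

Q ≈ 0.00474 m³/s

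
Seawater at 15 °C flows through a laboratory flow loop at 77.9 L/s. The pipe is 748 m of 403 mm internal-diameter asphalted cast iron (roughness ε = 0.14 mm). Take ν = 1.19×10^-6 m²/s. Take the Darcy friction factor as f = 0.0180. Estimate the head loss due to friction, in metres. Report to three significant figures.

V = 4Q/(πD²) = 4·0.0779/(π·0.403²) = 0.6107 m/s
h_f = f(L/D)V²/(2g) = 0.01800·(748/0.403)·0.6107²/(2·9.81) = 0.6351 m

h_f ≈ 0.635 m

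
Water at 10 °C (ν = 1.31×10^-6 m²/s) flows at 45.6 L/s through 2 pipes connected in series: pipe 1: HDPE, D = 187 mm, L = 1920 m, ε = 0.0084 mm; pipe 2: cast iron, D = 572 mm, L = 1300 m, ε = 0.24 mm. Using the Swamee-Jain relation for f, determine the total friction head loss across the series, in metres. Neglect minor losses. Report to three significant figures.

H ≈ 22.4 m

Pipe 1: V = 1.660 m/s, Re = 2.37×10^5, ε/D = 4.49×10^-5, f = 0.01547, h_1 = f(L/D)V²/2g = 22.32 m
Pipe 2: V = 0.1775 m/s, Re = 7.75×10^4, ε/D = 4.20×10^-4, f = 0.02081, h_2 = f(L/D)V²/2g = 0.07590 m
Series → Q common, losses add: H = Σh = 22.40 m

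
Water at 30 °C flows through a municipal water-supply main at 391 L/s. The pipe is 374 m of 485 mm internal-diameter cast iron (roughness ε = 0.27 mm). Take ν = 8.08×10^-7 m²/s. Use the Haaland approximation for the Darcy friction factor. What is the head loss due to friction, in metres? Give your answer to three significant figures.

h_f ≈ 3.07 m

V = 4Q/(πD²) = 4·0.391/(π·0.485²) = 2.116 m/s
Re = VD/ν = 2.116·0.485/8.08×10^-7 = 1.27×10^6 → turbulent
ε/D = 0.27/485 = 5.57×10^-4
Haaland: f = 0.01747
h_f = f(L/D)V²/(2g) = 0.01747·(374/0.485)·2.116²/(2·9.81) = 3.075 m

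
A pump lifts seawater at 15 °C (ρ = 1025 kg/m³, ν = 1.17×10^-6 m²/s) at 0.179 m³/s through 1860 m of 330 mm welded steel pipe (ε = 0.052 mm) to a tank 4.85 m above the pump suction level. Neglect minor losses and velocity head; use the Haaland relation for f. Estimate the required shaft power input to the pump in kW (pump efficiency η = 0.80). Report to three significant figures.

V = 4Q/(πD²) = 2.093 m/s; Re = 5.90×10^5; ε/D = 1.58×10^-4; f = 0.01466
h_f = f(L/D)V²/2g = 18.44 m
Total head H = z + h_f = 4.85 + 18.44 = 23.29 m
P_hyd = ρgQH = 1025·9.81·0.179·23.29 = 41.92 kW
P_shaft = P_hyd/η = 41.92/0.80 = 52.40 kW

P_shaft ≈ 52.4 kW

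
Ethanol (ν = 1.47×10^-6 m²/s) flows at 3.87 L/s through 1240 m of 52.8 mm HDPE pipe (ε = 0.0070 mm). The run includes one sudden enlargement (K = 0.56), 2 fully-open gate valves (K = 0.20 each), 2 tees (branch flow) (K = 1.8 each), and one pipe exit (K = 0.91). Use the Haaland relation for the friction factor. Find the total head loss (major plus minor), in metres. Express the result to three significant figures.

H_L ≈ 76.0 m

V = 4Q/(πD²) = 1.767 m/s; V²/2g = 0.1592 m
Re = 6.35×10^4, ε/D = 1.33×10^-4 → f = 0.02009 (Haaland)
Major: h_f = f(L/D)·V²/2g = 0.02009·23485·0.1592 = 75.12 m
Minor: ΣK = 5.47; h_m = ΣK·V²/2g = 0.8710 m
Total H_L = 75.12 + 0.8710 = 75.99 m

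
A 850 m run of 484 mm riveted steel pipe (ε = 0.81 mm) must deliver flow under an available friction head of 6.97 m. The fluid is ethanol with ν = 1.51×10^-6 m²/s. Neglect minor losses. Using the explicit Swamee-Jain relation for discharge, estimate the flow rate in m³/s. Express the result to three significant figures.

Q ≈ 0.341 m³/s

Swamee-Jain (Type II): Q = -0.965·√(gD⁵h_f/L)·ln[ε/(3.7D) + √(3.17ν²L/(gD³h_f))]
√(gD⁵h_f/L) = √(9.81·0.484⁵·6.97/850) = 0.04622
ε/(3.7D) = 4.52×10^-4; √(3.17ν²L/(gD³h_f)) = 2.82×10^-5
Q = -0.965·0.04622·ln(4.805×10^-4) = 0.3408 m³/s
Check: V = 1.85 m/s, Re = 5.94×10^5, f = 0.02281, h_f = 7.01 m ≈ 6.97 m ✓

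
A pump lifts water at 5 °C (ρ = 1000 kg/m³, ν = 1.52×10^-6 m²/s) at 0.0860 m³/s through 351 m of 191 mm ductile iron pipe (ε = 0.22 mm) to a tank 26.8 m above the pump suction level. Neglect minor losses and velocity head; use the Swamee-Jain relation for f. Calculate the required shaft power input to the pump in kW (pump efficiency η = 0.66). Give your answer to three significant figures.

P_shaft ≈ 57.1 kW

V = 4Q/(πD²) = 3.002 m/s; Re = 3.77×10^5; ε/D = 0.00115; f = 0.02117
h_f = f(L/D)V²/2g = 17.87 m
Total head H = z + h_f = 26.8 + 17.87 = 44.67 m
P_hyd = ρgQH = 1000·9.81·0.0860·44.67 = 37.68 kW
P_shaft = P_hyd/η = 37.68/0.66 = 57.10 kW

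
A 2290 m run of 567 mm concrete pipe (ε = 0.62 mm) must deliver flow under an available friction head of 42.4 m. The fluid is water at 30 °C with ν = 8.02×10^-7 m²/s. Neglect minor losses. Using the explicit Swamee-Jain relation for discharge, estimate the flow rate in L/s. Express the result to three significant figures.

Swamee-Jain (Type II): Q = -0.965·√(gD⁵h_f/L)·ln[ε/(3.7D) + √(3.17ν²L/(gD³h_f))]
√(gD⁵h_f/L) = √(9.81·0.567⁵·42.4/2290) = 0.1032
ε/(3.7D) = 2.96×10^-4; √(3.17ν²L/(gD³h_f)) = 7.85×10^-6
Q = -0.965·0.1032·ln(3.034×10^-4) = 0.8065 m³/s
Check: V = 3.19 m/s, Re = 2.26×10^6, f = 0.02025, h_f = 42.5 m ≈ 42.4 m ✓

Q ≈ 806 L/s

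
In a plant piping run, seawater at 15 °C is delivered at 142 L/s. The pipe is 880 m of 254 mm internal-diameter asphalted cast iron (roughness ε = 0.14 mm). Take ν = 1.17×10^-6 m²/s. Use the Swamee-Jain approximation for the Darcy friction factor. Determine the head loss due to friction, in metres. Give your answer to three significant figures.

h_f ≈ 24.9 m

V = 4Q/(πD²) = 4·0.142/(π·0.254²) = 2.802 m/s
Re = VD/ν = 2.802·0.254/1.17×10^-6 = 6.08×10^5 → turbulent
ε/D = 0.14/254 = 5.51×10^-4
Swamee-Jain: f = 0.01794
h_f = f(L/D)V²/(2g) = 0.01794·(880/0.254)·2.802²/(2·9.81) = 24.87 m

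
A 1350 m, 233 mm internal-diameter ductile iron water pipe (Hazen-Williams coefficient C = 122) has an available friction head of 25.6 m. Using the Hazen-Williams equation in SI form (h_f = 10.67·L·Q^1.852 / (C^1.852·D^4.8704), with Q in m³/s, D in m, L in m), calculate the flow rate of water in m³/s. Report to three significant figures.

Rearranging: Q = [h_f·C^1.852·D^4.8704 / (10.67·L)]^(1/1.852)
Q = [25.6·122^1.852·0.233^4.8704 / (10.67·1350)]^0.540 = 0.08662 m³/s

Q ≈ 0.0866 m³/s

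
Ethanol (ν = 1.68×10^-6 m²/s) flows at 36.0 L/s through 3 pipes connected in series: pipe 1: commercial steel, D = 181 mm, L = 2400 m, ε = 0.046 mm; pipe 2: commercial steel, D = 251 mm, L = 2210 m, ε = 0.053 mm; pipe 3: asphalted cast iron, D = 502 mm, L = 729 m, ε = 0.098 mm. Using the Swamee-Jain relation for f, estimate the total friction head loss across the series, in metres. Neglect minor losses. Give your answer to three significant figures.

H ≈ 28.5 m

Pipe 1: V = 1.399 m/s, Re = 1.51×10^5, ε/D = 2.54×10^-4, f = 0.01814, h_1 = f(L/D)V²/2g = 24.00 m
Pipe 2: V = 0.7276 m/s, Re = 1.09×10^5, ε/D = 2.11×10^-4, f = 0.01880, h_2 = f(L/D)V²/2g = 4.465 m
Pipe 3: V = 0.1819 m/s, Re = 5.44×10^4, ε/D = 1.95×10^-4, f = 0.02118, h_3 = f(L/D)V²/2g = 0.05187 m
Series → Q common, losses add: H = Σh = 28.52 m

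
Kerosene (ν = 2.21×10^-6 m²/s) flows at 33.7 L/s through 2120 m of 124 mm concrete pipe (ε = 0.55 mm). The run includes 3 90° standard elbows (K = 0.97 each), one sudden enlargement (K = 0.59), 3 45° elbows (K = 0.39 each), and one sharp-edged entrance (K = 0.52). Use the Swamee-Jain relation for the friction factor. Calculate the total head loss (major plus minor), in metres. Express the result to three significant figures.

V = 4Q/(πD²) = 2.791 m/s; V²/2g = 0.3969 m
Re = 1.57×10^5, ε/D = 0.00444 → f = 0.03015 (Swamee-Jain)
Major: h_f = f(L/D)·V²/2g = 0.03015·17097·0.3969 = 204.6 m
Minor: ΣK = 5.19; h_m = ΣK·V²/2g = 2.060 m
Total H_L = 204.6 + 2.060 = 206.7 m

H_L ≈ 207 m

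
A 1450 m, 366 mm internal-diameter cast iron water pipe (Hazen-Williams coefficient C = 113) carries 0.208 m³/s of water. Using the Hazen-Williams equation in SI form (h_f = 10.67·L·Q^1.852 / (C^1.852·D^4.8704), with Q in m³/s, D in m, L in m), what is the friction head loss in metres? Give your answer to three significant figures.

h_f ≈ 17.8 m

h_f = 10.67·1450·0.208^1.852 / (113^1.852·0.366^4.8704) = 17.80 m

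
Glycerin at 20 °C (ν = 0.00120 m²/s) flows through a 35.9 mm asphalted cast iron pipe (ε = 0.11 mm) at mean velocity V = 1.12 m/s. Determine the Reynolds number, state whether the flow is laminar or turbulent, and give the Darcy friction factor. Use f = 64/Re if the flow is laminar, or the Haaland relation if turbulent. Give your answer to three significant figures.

Re = VD/ν = 1.120·0.0359/0.00120 = 33.5
Re < 2300 → laminar → f = 64/Re = 1.910

Re ≈ 33.5; laminar; f = 64/Re ≈ 1.91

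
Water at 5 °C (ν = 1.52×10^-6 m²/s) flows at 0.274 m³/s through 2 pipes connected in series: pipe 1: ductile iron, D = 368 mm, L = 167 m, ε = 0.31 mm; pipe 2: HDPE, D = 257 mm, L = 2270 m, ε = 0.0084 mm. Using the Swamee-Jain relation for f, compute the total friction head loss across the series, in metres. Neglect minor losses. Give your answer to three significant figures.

Pipe 1: V = 2.576 m/s, Re = 6.24×10^5, ε/D = 8.42×10^-4, f = 0.01950, h_1 = f(L/D)V²/2g = 2.993 m
Pipe 2: V = 5.282 m/s, Re = 8.93×10^5, ε/D = 3.27×10^-5, f = 0.01253, h_2 = f(L/D)V²/2g = 157.4 m
Series → Q common, losses add: H = Σh = 160.4 m

H ≈ 160 m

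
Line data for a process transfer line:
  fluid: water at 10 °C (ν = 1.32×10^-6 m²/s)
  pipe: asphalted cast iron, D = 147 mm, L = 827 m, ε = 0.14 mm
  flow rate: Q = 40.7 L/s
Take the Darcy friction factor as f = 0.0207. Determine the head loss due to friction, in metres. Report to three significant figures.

h_f ≈ 34.1 m

V = 4Q/(πD²) = 4·0.0407/(π·0.147²) = 2.398 m/s
h_f = f(L/D)V²/(2g) = 0.02070·(827/0.147)·2.398²/(2·9.81) = 34.13 m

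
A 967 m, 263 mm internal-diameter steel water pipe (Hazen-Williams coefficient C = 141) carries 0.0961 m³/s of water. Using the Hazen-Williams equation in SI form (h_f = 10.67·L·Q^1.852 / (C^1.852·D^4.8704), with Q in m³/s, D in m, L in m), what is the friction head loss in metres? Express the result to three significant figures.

h_f = 10.67·967·0.0961^1.852 / (141^1.852·0.263^4.8704) = 9.425 m

h_f ≈ 9.43 m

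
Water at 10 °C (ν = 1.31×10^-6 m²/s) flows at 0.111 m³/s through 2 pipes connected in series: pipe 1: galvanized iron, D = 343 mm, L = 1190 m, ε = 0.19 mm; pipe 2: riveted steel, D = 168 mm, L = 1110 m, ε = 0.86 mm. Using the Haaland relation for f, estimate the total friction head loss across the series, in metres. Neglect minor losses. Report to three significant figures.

Pipe 1: V = 1.201 m/s, Re = 3.15×10^5, ε/D = 5.54×10^-4, f = 0.01833, h_1 = f(L/D)V²/2g = 4.677 m
Pipe 2: V = 5.007 m/s, Re = 6.42×10^5, ε/D = 0.00512, f = 0.03078, h_2 = f(L/D)V²/2g = 259.9 m
Series → Q common, losses add: H = Σh = 264.6 m

H ≈ 265 m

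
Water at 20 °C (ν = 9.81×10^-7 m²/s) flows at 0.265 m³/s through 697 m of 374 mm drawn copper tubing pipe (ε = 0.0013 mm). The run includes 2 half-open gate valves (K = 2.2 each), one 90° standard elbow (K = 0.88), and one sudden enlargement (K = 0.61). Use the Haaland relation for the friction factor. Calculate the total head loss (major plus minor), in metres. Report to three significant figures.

V = 4Q/(πD²) = 2.412 m/s; V²/2g = 0.2966 m
Re = 9.20×10^5, ε/D = 3.48×10^-6 → f = 0.01181 (Haaland)
Major: h_f = f(L/D)·V²/2g = 0.01181·1864·0.2966 = 6.525 m
Minor: ΣK = 5.89; h_m = ΣK·V²/2g = 1.747 m
Total H_L = 6.525 + 1.747 = 8.272 m

H_L ≈ 8.27 m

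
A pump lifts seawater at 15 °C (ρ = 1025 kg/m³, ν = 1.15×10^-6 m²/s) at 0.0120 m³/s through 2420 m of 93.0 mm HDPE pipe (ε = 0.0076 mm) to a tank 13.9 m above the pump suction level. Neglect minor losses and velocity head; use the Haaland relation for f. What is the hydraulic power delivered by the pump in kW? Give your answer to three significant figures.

V = 4Q/(πD²) = 1.767 m/s; Re = 1.43×10^5; ε/D = 8.17×10^-5; f = 0.01702
h_f = f(L/D)V²/2g = 70.43 m
Total head H = z + h_f = 13.9 + 70.43 = 84.33 m
P_hyd = ρgQH = 1025·9.81·0.0120·84.33 = 10.18 kW

P_hyd ≈ 10.2 kW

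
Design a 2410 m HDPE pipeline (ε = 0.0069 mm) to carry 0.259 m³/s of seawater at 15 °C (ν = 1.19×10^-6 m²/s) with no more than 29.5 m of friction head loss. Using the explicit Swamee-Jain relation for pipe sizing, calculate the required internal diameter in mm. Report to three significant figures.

D ≈ 359 mm

Swamee-Jain (Type III): D = 0.66·[ε^1.25·(LQ²/(gh_f))^4.75 + ν·Q^9.4·(L/(gh_f))^5.2]^0.04
LQ²/(gh_f) = 0.5586; L/(gh_f) = 8.328
Term 1 = ε^1.25·(…)^4.75 = 2.23×10^-8; Term 2 = ν·Q^9.4·(…)^5.2 = 2.22×10^-7
D = 0.66·(2.23×10^-8 + 2.22×10^-7)^0.04 = 0.3590 m = 359 mm
Check: V = 2.56 m/s, Re = 7.72×10^5, f = 0.01252, h_f = 28.1 m ≈ 29.5 m ✓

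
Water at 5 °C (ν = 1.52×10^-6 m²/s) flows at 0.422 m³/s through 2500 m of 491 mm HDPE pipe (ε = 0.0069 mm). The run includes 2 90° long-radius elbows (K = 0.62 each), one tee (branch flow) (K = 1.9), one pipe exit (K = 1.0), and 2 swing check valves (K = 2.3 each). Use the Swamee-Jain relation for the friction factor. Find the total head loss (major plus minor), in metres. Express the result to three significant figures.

V = 4Q/(πD²) = 2.229 m/s; V²/2g = 0.2532 m
Re = 7.20×10^5, ε/D = 1.41×10^-5 → f = 0.01256 (Swamee-Jain)
Major: h_f = f(L/D)·V²/2g = 0.01256·5092·0.2532 = 16.19 m
Minor: ΣK = 8.74; h_m = ΣK·V²/2g = 2.213 m
Total H_L = 16.19 + 2.213 = 18.40 m

H_L ≈ 18.4 m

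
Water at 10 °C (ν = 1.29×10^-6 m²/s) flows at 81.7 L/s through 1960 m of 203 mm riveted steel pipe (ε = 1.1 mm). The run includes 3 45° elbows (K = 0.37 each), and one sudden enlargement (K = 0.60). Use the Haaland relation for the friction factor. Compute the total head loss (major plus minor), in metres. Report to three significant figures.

H_L ≈ 99.0 m

V = 4Q/(πD²) = 2.524 m/s; V²/2g = 0.3248 m
Re = 3.97×10^5, ε/D = 0.00542 → f = 0.03139 (Haaland)
Major: h_f = f(L/D)·V²/2g = 0.03139·9655·0.3248 = 98.43 m
Minor: ΣK = 1.71; h_m = ΣK·V²/2g = 0.5554 m
Total H_L = 98.43 + 0.5554 = 98.99 m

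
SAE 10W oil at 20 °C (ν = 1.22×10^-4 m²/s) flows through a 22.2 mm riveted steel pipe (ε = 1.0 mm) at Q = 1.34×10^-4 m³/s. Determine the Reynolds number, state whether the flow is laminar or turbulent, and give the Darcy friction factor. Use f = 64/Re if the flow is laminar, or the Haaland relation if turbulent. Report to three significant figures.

V = 4Q/(πD²) = 0.3462 m/s
Re = VD/ν = 0.3462·0.0222/1.22×10^-4 = 63.0
Re < 2300 → laminar → f = 64/Re = 1.016

Re ≈ 63.0; laminar; f = 64/Re ≈ 1.02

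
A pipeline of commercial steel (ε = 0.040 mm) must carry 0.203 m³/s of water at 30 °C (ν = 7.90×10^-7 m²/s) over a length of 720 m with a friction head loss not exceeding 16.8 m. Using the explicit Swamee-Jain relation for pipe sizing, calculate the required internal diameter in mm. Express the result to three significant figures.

D ≈ 292 mm

Swamee-Jain (Type III): D = 0.66·[ε^1.25·(LQ²/(gh_f))^4.75 + ν·Q^9.4·(L/(gh_f))^5.2]^0.04
LQ²/(gh_f) = 0.1800; L/(gh_f) = 4.369
Term 1 = ε^1.25·(…)^4.75 = 9.24×10^-10; Term 2 = ν·Q^9.4·(…)^5.2 = 5.22×10^-10
D = 0.66·(9.24×10^-10 + 5.22×10^-10)^0.04 = 0.2924 m = 292 mm
Check: V = 3.02 m/s, Re = 1.12×10^6, f = 0.01391, h_f = 16.0 m ≈ 16.8 m ✓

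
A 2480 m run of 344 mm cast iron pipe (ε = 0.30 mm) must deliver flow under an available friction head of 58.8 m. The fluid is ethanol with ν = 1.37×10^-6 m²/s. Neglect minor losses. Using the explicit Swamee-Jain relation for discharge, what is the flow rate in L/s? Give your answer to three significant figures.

Q ≈ 267 L/s

Swamee-Jain (Type II): Q = -0.965·√(gD⁵h_f/L)·ln[ε/(3.7D) + √(3.17ν²L/(gD³h_f))]
√(gD⁵h_f/L) = √(9.81·0.344⁵·58.8/2480) = 0.03347
ε/(3.7D) = 2.36×10^-4; √(3.17ν²L/(gD³h_f)) = 2.51×10^-5
Q = -0.965·0.03347·ln(2.608×10^-4) = 0.2665 m³/s
Check: V = 2.87 m/s, Re = 7.20×10^5, f = 0.01957, h_f = 59.1 m ≈ 58.8 m ✓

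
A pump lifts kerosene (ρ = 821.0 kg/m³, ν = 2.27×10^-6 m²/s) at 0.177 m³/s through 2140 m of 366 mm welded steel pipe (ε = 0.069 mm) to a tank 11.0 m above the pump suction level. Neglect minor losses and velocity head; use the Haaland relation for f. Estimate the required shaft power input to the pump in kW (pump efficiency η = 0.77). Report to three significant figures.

P_shaft ≈ 45.6 kW

V = 4Q/(πD²) = 1.682 m/s; Re = 2.71×10^5; ε/D = 1.89×10^-4; f = 0.01616
h_f = f(L/D)V²/2g = 13.63 m
Total head H = z + h_f = 11.0 + 13.63 = 24.63 m
P_hyd = ρgQH = 821.0·9.81·0.177·24.63 = 35.11 kW
P_shaft = P_hyd/η = 35.11/0.77 = 45.60 kW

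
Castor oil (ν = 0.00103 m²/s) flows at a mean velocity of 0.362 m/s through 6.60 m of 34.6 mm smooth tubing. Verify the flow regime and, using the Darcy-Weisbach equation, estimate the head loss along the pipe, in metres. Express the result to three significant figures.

Re = VD/ν = 0.362·0.03460/0.00103 = 12.2 → laminar (Re < 2300)
f = 64/Re = 5.263
h_f = f(L/D)V²/(2g) = 5.263·(6.60/0.03460)·0.362²/(2·9.81) = 6.705 m

h_f ≈ 6.71 m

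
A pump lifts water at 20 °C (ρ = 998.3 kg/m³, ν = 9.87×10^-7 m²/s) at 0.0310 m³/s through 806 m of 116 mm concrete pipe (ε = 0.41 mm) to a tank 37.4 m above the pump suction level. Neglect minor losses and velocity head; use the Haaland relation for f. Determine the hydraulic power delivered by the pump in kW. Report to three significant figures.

P_hyd ≈ 37.1 kW

V = 4Q/(πD²) = 2.933 m/s; Re = 3.45×10^5; ε/D = 0.00353; f = 0.02778
h_f = f(L/D)V²/2g = 84.66 m
Total head H = z + h_f = 37.4 + 84.66 = 122.1 m
P_hyd = ρgQH = 998.3·9.81·0.0310·122.1 = 37.06 kW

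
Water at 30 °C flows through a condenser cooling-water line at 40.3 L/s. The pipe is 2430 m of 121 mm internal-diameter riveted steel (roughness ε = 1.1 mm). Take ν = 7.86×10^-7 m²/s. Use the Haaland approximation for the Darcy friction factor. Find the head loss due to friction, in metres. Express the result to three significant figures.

V = 4Q/(πD²) = 4·0.0403/(π·0.121²) = 3.505 m/s
Re = VD/ν = 3.505·0.121/7.86×10^-7 = 5.40×10^5 → turbulent
ε/D = 1.1/121 = 0.00909
Haaland: f = 0.03690
h_f = f(L/D)V²/(2g) = 0.03690·(2430/0.121)·3.505²/(2·9.81) = 463.9 m

h_f ≈ 464 m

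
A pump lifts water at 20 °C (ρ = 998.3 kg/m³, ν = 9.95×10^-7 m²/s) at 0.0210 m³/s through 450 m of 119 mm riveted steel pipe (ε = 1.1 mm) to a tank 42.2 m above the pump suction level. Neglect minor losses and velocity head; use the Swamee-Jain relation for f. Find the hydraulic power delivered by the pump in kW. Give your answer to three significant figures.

P_hyd ≈ 14.0 kW

V = 4Q/(πD²) = 1.888 m/s; Re = 2.26×10^5; ε/D = 0.00924; f = 0.03734
h_f = f(L/D)V²/2g = 25.66 m
Total head H = z + h_f = 42.2 + 25.66 = 67.86 m
P_hyd = ρgQH = 998.3·9.81·0.0210·67.86 = 13.96 kW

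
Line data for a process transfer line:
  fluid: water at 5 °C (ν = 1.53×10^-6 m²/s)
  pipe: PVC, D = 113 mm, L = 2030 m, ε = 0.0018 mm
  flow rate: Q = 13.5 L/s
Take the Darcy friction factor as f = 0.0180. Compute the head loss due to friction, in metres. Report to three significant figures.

h_f ≈ 29.9 m

V = 4Q/(πD²) = 4·0.0135/(π·0.113²) = 1.346 m/s
h_f = f(L/D)V²/(2g) = 0.01800·(2030/0.113)·1.346²/(2·9.81) = 29.87 m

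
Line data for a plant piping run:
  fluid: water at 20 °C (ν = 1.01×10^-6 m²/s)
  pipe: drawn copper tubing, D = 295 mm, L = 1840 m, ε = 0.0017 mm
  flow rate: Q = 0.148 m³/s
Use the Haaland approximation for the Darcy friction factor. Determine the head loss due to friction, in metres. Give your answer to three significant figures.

V = 4Q/(πD²) = 4·0.148/(π·0.295²) = 2.165 m/s
Re = VD/ν = 2.165·0.295/1.01×10^-6 = 6.32×10^5 → turbulent
ε/D = 0.0017/295 = 5.76×10^-6
Haaland: f = 0.01261
h_f = f(L/D)V²/(2g) = 0.01261·(1840/0.295)·2.165²/(2·9.81) = 18.79 m

h_f ≈ 18.8 m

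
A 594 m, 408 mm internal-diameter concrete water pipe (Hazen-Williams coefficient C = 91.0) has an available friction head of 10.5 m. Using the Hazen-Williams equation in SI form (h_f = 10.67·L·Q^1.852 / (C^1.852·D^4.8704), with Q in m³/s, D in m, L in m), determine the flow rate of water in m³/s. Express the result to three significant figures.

Q ≈ 0.271 m³/s

Rearranging: Q = [h_f·C^1.852·D^4.8704 / (10.67·L)]^(1/1.852)
Q = [10.5·91.0^1.852·0.408^4.8704 / (10.67·594)]^0.540 = 0.2714 m³/s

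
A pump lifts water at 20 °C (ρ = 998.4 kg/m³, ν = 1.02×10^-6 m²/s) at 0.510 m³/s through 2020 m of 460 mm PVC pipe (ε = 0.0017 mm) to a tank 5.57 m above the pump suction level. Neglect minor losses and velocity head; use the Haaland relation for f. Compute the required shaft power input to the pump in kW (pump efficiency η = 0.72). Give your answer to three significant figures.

P_shaft ≈ 200 kW

V = 4Q/(πD²) = 3.069 m/s; Re = 1.38×10^6; ε/D = 3.70×10^-6; f = 0.01106
h_f = f(L/D)V²/2g = 23.30 m
Total head H = z + h_f = 5.57 + 23.30 = 28.87 m
P_hyd = ρgQH = 998.4·9.81·0.510·28.87 = 144.2 kW
P_shaft = P_hyd/η = 144.2/0.72 = 200.3 kW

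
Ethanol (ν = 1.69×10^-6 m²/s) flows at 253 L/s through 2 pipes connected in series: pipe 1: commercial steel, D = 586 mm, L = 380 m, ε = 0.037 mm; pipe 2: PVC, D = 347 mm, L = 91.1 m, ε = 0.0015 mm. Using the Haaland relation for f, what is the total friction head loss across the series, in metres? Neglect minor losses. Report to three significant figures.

H ≈ 1.66 m

Pipe 1: V = 0.9381 m/s, Re = 3.25×10^5, ε/D = 6.31×10^-5, f = 0.01471, h_1 = f(L/D)V²/2g = 0.4280 m
Pipe 2: V = 2.675 m/s, Re = 5.49×10^5, ε/D = 4.32×10^-6, f = 0.01290, h_2 = f(L/D)V²/2g = 1.235 m
Series → Q common, losses add: H = Σh = 1.663 m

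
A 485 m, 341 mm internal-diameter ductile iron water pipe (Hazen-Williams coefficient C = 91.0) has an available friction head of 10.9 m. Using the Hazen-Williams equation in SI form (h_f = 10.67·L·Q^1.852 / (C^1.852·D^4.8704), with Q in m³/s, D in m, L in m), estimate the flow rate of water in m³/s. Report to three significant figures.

Rearranging: Q = [h_f·C^1.852·D^4.8704 / (10.67·L)]^(1/1.852)
Q = [10.9·91.0^1.852·0.341^4.8704 / (10.67·485)]^0.540 = 0.1928 m³/s

Q ≈ 0.193 m³/s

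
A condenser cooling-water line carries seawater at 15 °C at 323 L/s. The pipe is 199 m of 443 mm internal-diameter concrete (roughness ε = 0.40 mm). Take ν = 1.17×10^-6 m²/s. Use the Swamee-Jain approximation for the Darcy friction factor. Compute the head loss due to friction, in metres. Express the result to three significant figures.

h_f ≈ 1.98 m

V = 4Q/(πD²) = 4·0.323/(π·0.443²) = 2.096 m/s
Re = VD/ν = 2.096·0.443/1.17×10^-6 = 7.93×10^5 → turbulent
ε/D = 0.40/443 = 9.03×10^-4
Swamee-Jain: f = 0.01967
h_f = f(L/D)V²/(2g) = 0.01967·(199/0.443)·2.096²/(2·9.81) = 1.978 m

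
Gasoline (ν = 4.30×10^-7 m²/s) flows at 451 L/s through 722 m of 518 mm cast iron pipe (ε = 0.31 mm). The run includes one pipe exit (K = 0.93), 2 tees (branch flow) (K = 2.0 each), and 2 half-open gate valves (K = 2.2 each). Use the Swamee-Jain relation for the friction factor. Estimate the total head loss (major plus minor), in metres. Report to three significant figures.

V = 4Q/(πD²) = 2.140 m/s; V²/2g = 0.2334 m
Re = 2.58×10^6, ε/D = 5.98×10^-4 → f = 0.01763 (Swamee-Jain)
Major: h_f = f(L/D)·V²/2g = 0.01763·1394·0.2334 = 5.736 m
Minor: ΣK = 9.33; h_m = ΣK·V²/2g = 2.178 m
Total H_L = 5.736 + 2.178 = 7.914 m

H_L ≈ 7.91 m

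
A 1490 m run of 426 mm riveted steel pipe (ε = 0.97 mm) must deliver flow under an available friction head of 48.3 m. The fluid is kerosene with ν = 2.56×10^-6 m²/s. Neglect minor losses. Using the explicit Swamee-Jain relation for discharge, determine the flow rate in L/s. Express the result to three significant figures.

Swamee-Jain (Type II): Q = -0.965·√(gD⁵h_f/L)·ln[ε/(3.7D) + √(3.17ν²L/(gD³h_f))]
√(gD⁵h_f/L) = √(9.81·0.426⁵·48.3/1490) = 0.06679
ε/(3.7D) = 6.15×10^-4; √(3.17ν²L/(gD³h_f)) = 2.91×10^-5
Q = -0.965·0.06679·ln(6.445×10^-4) = 0.4736 m³/s
Check: V = 3.32 m/s, Re = 5.53×10^5, f = 0.02466, h_f = 48.5 m ≈ 48.3 m ✓

Q ≈ 474 L/s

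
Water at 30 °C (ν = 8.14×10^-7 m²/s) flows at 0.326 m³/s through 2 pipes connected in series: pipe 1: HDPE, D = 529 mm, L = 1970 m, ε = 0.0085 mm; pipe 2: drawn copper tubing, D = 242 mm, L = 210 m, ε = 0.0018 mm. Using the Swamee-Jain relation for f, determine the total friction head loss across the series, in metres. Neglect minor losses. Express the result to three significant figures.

H ≈ 28.5 m

Pipe 1: V = 1.483 m/s, Re = 9.64×10^5, ε/D = 1.61×10^-5, f = 0.01206, h_1 = f(L/D)V²/2g = 5.035 m
Pipe 2: V = 7.088 m/s, Re = 2.11×10^6, ε/D = 7.44×10^-6, f = 0.01057, h_2 = f(L/D)V²/2g = 23.48 m
Series → Q common, losses add: H = Σh = 28.52 m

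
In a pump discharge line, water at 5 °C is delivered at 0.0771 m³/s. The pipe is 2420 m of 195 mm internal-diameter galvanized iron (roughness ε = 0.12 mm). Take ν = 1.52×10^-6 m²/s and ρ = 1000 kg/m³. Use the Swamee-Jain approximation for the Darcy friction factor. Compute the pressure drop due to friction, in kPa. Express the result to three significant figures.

Δp ≈ 780 kPa

V = 4Q/(πD²) = 4·0.0771/(π·0.195²) = 2.582 m/s
Re = VD/ν = 2.582·0.195/1.52×10^-6 = 3.31×10^5 → turbulent
ε/D = 0.12/195 = 6.15×10^-4
Swamee-Jain: f = 0.01885
h_f = f(L/D)V²/(2g) = 0.01885·(2420/0.195)·2.582²/(2·9.81) = 79.46 m
Δp = ρg·h_f = 1000·9.81·79.46 = 779.5 kPa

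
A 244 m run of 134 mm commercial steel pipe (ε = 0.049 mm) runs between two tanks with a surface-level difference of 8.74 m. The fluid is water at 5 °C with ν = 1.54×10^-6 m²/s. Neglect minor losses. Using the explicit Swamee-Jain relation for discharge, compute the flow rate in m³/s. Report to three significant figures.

Q ≈ 0.0322 m³/s

Swamee-Jain (Type II): Q = -0.965·√(gD⁵h_f/L)·ln[ε/(3.7D) + √(3.17ν²L/(gD³h_f))]
√(gD⁵h_f/L) = √(9.81·0.134⁵·8.74/244) = 0.003896
ε/(3.7D) = 9.88×10^-5; √(3.17ν²L/(gD³h_f)) = 9.43×10^-5
Q = -0.965·0.003896·ln(1.931×10^-4) = 0.03216 m³/s
Check: V = 2.28 m/s, Re = 1.98×10^5, f = 0.01820, h_f = 8.78 m ≈ 8.74 m ✓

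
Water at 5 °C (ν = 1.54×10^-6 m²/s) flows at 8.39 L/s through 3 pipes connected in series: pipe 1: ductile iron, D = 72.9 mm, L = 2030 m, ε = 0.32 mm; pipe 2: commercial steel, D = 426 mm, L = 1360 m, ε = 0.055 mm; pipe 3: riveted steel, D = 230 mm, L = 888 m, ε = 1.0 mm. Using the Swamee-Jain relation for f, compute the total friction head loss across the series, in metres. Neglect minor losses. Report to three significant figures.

H ≈ 175 m

Pipe 1: V = 2.010 m/s, Re = 9.52×10^4, ε/D = 0.00439, f = 0.03054, h_1 = f(L/D)V²/2g = 175.1 m
Pipe 2: V = 0.05886 m/s, Re = 1.63×10^4, ε/D = 1.29×10^-4, f = 0.02749, h_2 = f(L/D)V²/2g = 0.01550 m
Pipe 3: V = 0.2019 m/s, Re = 3.02×10^4, ε/D = 0.00435, f = 0.03265, h_3 = f(L/D)V²/2g = 0.2620 m
Series → Q common, losses add: H = Σh = 175.4 m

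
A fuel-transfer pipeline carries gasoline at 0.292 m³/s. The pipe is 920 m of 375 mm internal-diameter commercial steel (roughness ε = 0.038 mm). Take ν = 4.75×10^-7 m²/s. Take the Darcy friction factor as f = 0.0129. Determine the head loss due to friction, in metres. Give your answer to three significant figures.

V = 4Q/(πD²) = 4·0.292/(π·0.375²) = 2.644 m/s
h_f = f(L/D)V²/(2g) = 0.01290·(920/0.375)·2.644²/(2·9.81) = 11.27 m

h_f ≈ 11.3 m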